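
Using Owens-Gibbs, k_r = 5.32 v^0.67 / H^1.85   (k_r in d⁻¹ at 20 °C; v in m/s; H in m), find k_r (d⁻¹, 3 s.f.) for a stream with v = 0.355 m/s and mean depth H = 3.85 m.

k_r ≈ 0.220 d⁻¹

k_r = 5.32 × 0.355^0.67 / 3.85^1.85 = 5.32 × 0.4996 / 12.11 = 0.2195 d⁻¹.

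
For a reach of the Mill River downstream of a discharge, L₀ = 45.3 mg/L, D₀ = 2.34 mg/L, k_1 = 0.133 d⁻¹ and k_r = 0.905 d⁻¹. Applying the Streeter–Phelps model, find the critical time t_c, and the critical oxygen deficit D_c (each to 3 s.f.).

t_c ≈ 2.02 d; D_c ≈ 5.09 mg/L

With k_r/k_1 = 6.805 and 1 − D₀(k_r−k_1)/(k_1 L₀) = 0.7002,
t_c = ln(6.805 × 0.7002) / (0.905 − 0.133) = ln(4.764) / 0.7720 = 1.561/0.7720 = 2.022 d.
L(t_c) = L₀ e^(−k_1 t_c) = 45.3 × 0.7642 = 34.62 mg/L, and at the critical point k_r D_c = k_1 L, so D_c = (0.133/0.905) × 34.62 = 5.087 mg/L.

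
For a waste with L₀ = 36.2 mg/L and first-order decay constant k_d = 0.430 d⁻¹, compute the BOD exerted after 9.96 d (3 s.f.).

y_t = L₀(1 − e^(−k_d t)) = 36.2 × (1 − e^(−0.430×9.96))
= 36.2 × (1 − 0.01380) = 36.2 × 0.9862 = 35.70 mg/L.

y ≈ 35.7 mg/L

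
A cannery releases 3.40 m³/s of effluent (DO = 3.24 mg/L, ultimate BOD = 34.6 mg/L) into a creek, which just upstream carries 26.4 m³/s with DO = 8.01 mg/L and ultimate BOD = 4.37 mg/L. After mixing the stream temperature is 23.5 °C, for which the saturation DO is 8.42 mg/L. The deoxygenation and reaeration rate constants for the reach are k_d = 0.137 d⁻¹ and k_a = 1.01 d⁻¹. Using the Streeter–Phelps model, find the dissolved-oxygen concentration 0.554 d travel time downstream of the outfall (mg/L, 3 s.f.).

DO ≈ 7.44 mg/L

Mixed DO = (26.4×8.01 + 3.40×3.24)/(26.4+3.40) = 222.5/29.80 = 7.466 mg/L.
Mixed L₀ = (26.4×4.37 + 3.40×34.6)/(29.80) = 233.0/29.80 = 7.819 mg/L.
Initial deficit D₀ = C_s − DO₀ = 8.42 − 7.466 = 0.9542 mg/L.
D(0.554) = [0.137×7.819/(1.01−0.137)](e^(−0.137×0.554) − e^(−1.01×0.554)) + 0.9542 e^(−1.01×0.554)
= 1.227 × (0.9269 − 0.5715) + 0.9542 × 0.5715 = 0.9815 mg/L.
DO = 8.42 − 0.9815 = 7.439 mg/L.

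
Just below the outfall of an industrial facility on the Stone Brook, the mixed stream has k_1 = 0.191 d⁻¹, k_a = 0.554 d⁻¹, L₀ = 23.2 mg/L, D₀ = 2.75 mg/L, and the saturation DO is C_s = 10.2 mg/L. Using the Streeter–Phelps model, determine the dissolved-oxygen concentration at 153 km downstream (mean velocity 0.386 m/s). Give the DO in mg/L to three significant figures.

DO ≈ 5.86 mg/L

Travel time t = x/v = 153 km / (0.386 m/s) = 153000 m / 0.386 m/s = 396400 s = 4.588 d.
k_1 L₀/(k_a−k_1) = 0.191×23.2/(0.554−0.191) = 4.431/0.3630 = 12.21 mg/L.
e^(−k_1 t) = e^(−0.191×4.588) = 0.4163; e^(−k_a t) = e^(−0.554×4.588) = 0.07874.
D = 12.21 × (0.4163 − 0.07874) + 2.75 × 0.07874 = 4.121 + 0.2165 = 4.338 mg/L.
DO = C_s − D = 10.2 − 4.338 = 5.862 mg/L.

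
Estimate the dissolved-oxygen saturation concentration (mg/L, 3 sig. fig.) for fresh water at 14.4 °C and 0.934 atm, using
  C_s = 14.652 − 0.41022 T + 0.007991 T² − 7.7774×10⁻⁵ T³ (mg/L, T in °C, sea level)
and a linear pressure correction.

At sea level: C_s = 14.652 − 0.41022×14.4 + 0.007991×14.4² − 7.7774×10⁻⁵×14.4³ = 10.17 mg/L.
Pressure correction: C_s' = 10.17 × 0.934 = 9.498 mg/L.

C_s ≈ 9.50 mg/L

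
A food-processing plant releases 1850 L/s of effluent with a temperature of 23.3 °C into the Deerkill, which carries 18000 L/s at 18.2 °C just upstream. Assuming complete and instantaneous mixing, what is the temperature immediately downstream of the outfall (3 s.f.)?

18.7 °C

Flow-weighted mixing: C = (Q_r C_r + Q_w C_w)/(Q_r + Q_w)
= (18000×18.2 + 1850×23.3)/(18000 + 1850) = 370700/19850 = 18.68 °C.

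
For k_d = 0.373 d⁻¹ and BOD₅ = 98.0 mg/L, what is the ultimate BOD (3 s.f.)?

L₀ ≈ 116 mg/L

BOD₅ = L₀(1 − e^(−5k_d)) ⇒ L₀ = BOD₅ / (1 − e^(−5×0.373))
= 98.0 / (1 − 0.1549) = 98.0 / 0.8451 = 116.0 mg/L.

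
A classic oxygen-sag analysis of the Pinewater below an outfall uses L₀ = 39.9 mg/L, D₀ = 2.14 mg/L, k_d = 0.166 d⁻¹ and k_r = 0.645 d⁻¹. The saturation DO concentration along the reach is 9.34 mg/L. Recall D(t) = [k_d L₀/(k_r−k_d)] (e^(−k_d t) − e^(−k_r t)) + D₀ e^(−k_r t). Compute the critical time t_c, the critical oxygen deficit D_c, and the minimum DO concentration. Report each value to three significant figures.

At the critical point dD/dt = 0, so k_d L₀ e^(−k_d t) = k_r D. Substituting D(t) from the Streeter–Phelps equation and solving for t gives
t_c = ln[(k_r/k_d)(1 − D₀(k_r−k_d)/(k_d L₀))] / (k_r−k_d).
Here k_r−k_d = 0.4790 d⁻¹ and 1 − D₀(k_r−k_d)/(k_d L₀) = 1 − 2.14×0.4790/(0.166×39.9) = 0.8452, so
t_c = ln(3.886 × 0.8452) / 0.4790 = 1.189 / 0.4790 = 2.483 d.
L(t_c) = L₀ e^(−k_d t_c) = 39.9 × 0.6623 = 26.42 mg/L, and at the critical point k_r D_c = k_d L, so D_c = (0.166/0.645) × 26.42 = 6.801 mg/L.
Minimum DO = C_s − D_c = 9.34 − 6.801 = 2.539 mg/L.

t_c ≈ 2.48 d; D_c ≈ 6.80 mg/L; min DO ≈ 2.54 mg/L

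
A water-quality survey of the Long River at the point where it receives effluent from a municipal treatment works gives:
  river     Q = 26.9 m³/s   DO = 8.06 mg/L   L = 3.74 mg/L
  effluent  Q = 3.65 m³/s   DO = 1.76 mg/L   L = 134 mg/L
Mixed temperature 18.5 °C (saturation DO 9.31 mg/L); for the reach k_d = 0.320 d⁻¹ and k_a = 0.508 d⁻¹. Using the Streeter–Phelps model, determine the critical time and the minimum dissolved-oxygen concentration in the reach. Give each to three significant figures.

Mixed DO = (26.9×8.06 + 3.65×1.76)/(26.9+3.65) = 223.2/30.55 = 7.307 mg/L.
Mixed L₀ = (26.9×3.74 + 3.65×134)/(30.55) = 589.7/30.55 = 19.30 mg/L.
Initial deficit D₀ = C_s − DO₀ = 9.31 − 7.307 = 2.003 mg/L.
t_c = (1/0.1880) ln[(0.508/0.320)(1 − 2.003×0.1880/(0.320×19.30))] = 5.319 × ln(1.491) = 2.124 d.
D_c = (0.320/0.508) × 19.30 × e^(−0.320×2.124) = 0.6299 × 19.30 × 0.5068 = 6.163 mg/L.
Minimum DO = 9.31 − 6.163 = 3.147 mg/L.

t_c ≈ 2.12 d; minimum DO ≈ 3.15 mg/L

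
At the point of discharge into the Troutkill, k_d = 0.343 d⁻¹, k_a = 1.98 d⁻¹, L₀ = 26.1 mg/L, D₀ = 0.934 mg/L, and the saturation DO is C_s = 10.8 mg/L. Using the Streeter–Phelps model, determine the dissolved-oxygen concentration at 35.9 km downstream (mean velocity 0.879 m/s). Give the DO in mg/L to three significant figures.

Travel time t = x/v = 35.9 km / (0.879 m/s) = 35900 m / 0.879 m/s = 40840 s = 0.4727 d.
k_d L₀/(k_a−k_d) = 0.343×26.1/(1.98−0.343) = 8.952/1.637 = 5.469 mg/L.
e^(−k_d t) = e^(−0.343×0.4727) = 0.8503; e^(−k_a t) = e^(−1.98×0.4727) = 0.3922.
D = 5.469 × (0.8503 − 0.3922) + 0.934 × 0.3922 = 2.505 + 0.3663 = 2.872 mg/L.
DO = C_s − D = 10.8 − 2.872 = 7.928 mg/L.

DO ≈ 7.93 mg/L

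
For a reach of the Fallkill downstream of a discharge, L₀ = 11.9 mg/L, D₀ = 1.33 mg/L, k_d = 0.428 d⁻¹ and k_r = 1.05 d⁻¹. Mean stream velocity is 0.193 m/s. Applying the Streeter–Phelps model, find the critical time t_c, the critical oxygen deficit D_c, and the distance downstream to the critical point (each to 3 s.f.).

t_c = [1/(k_r−k_d)] ln[(k_r/k_d)(1 − D₀(k_r−k_d)/(k_d L₀))]
= [1/(1.05−0.428)] ln[(1.05/0.428)(1 − 1.33×0.6220/(0.428×11.9))]
= (1/0.6220) ln[2.453 × 0.8376] = 1.608 × ln(2.055) = 1.608 × 0.7202 = 1.158 d.
D_c = (k_d/k_r) L₀ e^(−k_d t_c) = (0.428/1.05) × 11.9 × e^(−0.428×1.158) = 0.4076 × 11.9 × 0.6092 = 2.955 mg/L.
x_c = v t_c = 0.193 m/s × 1.158 d × 86400 s/d = 19310 m ≈ 19.3 km.

t_c ≈ 1.16 d; D_c ≈ 2.96 mg/L; x_c ≈ 19.3 km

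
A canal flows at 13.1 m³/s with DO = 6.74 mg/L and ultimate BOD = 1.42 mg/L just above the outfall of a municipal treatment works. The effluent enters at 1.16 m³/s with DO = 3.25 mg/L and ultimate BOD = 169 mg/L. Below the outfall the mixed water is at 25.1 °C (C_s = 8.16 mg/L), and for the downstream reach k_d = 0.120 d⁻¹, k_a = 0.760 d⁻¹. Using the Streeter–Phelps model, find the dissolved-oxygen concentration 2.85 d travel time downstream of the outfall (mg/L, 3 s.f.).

Mixed DO = (13.1×6.74 + 1.16×3.25)/(13.1+1.16) = 92.06/14.26 = 6.456 mg/L.
Mixed L₀ = (13.1×1.42 + 1.16×169)/(14.26) = 214.6/14.26 = 15.05 mg/L.
Initial deficit D₀ = C_s − DO₀ = 8.16 − 6.456 = 1.704 mg/L.
D(2.85) = [0.120×15.05/(0.760−0.120)](e^(−0.120×2.85) − e^(−0.760×2.85)) + 1.704 e^(−0.760×2.85)
= 2.822 × (0.7103 − 0.1146) + 1.704 × 0.1146 = 1.877 mg/L.
DO = 8.16 − 1.877 = 6.283 mg/L.

DO ≈ 6.28 mg/L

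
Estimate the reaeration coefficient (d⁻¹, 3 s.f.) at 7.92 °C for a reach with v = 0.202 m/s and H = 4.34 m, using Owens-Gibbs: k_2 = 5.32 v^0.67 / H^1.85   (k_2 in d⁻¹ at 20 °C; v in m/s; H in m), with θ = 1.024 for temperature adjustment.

k_2(20) = 5.32 × 0.202^0.67 / 4.34^1.85 = 5.32 × 0.3424 / 15.11 = 0.1205 d⁻¹.
k_2(7.92) = 0.1205 × 1.024^(7.92−20) = 0.1205 × 0.7509 = 0.09051 d⁻¹.

k_2 ≈ 0.0905 d⁻¹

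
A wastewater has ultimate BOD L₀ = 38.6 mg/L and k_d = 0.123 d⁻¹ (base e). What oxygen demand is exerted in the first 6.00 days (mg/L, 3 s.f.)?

y ≈ 20.1 mg/L

y_t = L₀(1 − e^(−k_d t)) = 38.6 × (1 − e^(−0.123×6.00))
= 38.6 × (1 − 0.4781) = 38.6 × 0.5219 = 20.15 mg/L.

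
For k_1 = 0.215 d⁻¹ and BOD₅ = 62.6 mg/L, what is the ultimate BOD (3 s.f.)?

BOD₅ = L₀(1 − e^(−5k_1)) ⇒ L₀ = BOD₅ / (1 − e^(−5×0.215))
= 62.6 / (1 − 0.3413) = 62.6 / 0.6587 = 95.04 mg/L.

L₀ ≈ 95.0 mg/L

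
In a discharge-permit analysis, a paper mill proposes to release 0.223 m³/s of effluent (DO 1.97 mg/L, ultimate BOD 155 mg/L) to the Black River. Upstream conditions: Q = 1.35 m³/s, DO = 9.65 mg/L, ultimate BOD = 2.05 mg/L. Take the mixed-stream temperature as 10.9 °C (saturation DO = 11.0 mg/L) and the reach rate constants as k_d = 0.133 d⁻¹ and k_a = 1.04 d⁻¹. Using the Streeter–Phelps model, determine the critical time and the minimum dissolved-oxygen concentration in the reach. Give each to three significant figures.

Mixed DO = (1.35×9.65 + 0.223×1.97)/(1.35+0.223) = 13.47/1.573 = 8.561 mg/L.
Mixed L₀ = (1.35×2.05 + 0.223×155)/(1.573) = 37.33/1.573 = 23.73 mg/L.
Initial deficit D₀ = C_s − DO₀ = 11.0 − 8.561 = 2.439 mg/L.
t_c = (1/0.9070) ln[(1.04/0.133)(1 − 2.439×0.9070/(0.133×23.73))] = 1.103 × ln(2.340) = 0.9373 d.
D_c = (0.133/1.04) × 23.73 × e^(−0.133×0.9373) = 0.1279 × 23.73 × 0.8828 = 2.679 mg/L.
Minimum DO = 11.0 − 2.679 = 8.321 mg/L.

t_c ≈ 0.937 d; minimum DO ≈ 8.32 mg/L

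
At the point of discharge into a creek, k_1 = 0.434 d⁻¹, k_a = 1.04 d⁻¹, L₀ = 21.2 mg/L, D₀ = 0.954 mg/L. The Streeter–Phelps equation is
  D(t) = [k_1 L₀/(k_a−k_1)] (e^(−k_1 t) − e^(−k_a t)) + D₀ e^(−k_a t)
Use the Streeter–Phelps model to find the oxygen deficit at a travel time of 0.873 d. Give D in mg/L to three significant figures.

k_1 L₀/(k_a−k_1) = 0.434×21.2/(1.04−0.434) = 9.201/0.6060 = 15.18 mg/L.
e^(−k_1 t) = e^(−0.434×0.8730) = 0.6846; e^(−k_a t) = e^(−1.04×0.8730) = 0.4034.
D = 15.18 × (0.6846 − 0.4034) + 0.954 × 0.4034 = 4.270 + 0.3848 = 4.655 mg/L.

D ≈ 4.66 mg/L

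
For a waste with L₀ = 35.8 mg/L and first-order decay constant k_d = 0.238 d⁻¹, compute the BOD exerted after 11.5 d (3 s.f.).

y ≈ 33.5 mg/L

y_t = L₀(1 − e^(−k_d t)) = 35.8 × (1 − e^(−0.238×11.5))
= 35.8 × (1 − 0.06476) = 35.8 × 0.9352 = 33.48 mg/L.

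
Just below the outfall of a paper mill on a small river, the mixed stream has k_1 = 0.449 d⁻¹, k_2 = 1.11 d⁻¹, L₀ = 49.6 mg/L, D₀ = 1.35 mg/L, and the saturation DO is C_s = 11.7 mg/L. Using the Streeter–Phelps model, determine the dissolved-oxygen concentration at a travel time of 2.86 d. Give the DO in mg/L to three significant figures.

DO ≈ 3.72 mg/L

k_1 L₀/(k_2−k_1) = 0.449×49.6/(1.11−0.449) = 22.27/0.6610 = 33.69 mg/L.
e^(−k_1 t) = e^(−0.449×2.860) = 0.2769; e^(−k_2 t) = e^(−1.11×2.860) = 0.04181.
D = 33.69 × (0.2769 − 0.04181) + 1.35 × 0.04181 = 7.920 + 0.05644 = 7.977 mg/L.
DO = C_s − D = 11.7 − 7.977 = 3.723 mg/L.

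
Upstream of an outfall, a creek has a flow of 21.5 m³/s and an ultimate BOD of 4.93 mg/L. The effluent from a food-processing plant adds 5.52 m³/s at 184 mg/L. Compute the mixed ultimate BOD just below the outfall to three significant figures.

41.5 mg/L

Flow-weighted mixing: C = (Q_r C_r + Q_w C_w)/(Q_r + Q_w)
= (21.5×4.93 + 5.52×184)/(21.5 + 5.52) = 1122/27.02 = 41.51 mg/L.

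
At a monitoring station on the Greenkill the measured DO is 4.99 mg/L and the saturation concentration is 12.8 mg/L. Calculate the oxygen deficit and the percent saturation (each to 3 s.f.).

D = C_s − C = 12.8 − 4.99 = 7.81 mg/L.
% saturation = 4.99/12.8 × 100 = 39.0 %.

D ≈ 7.81 mg/L; 39.0 % saturation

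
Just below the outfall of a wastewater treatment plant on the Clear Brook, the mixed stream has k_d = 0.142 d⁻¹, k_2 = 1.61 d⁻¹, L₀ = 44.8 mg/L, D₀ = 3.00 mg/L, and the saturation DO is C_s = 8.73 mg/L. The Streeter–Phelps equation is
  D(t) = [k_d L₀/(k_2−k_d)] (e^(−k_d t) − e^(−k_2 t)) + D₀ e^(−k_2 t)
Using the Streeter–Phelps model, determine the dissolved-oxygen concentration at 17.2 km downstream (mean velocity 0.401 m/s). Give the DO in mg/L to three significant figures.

Travel time t = x/v = 17.2 km / (0.401 m/s) = 17200 m / 0.401 m/s = 42890 s = 0.4964 d.
k_d L₀/(k_2−k_d) = 0.142×44.8/(1.61−0.142) = 6.362/1.468 = 4.334 mg/L.
e^(−k_d t) = e^(−0.142×0.4964) = 0.9319; e^(−k_2 t) = e^(−1.61×0.4964) = 0.4497.
D = 4.334 × (0.9319 − 0.4497) + 3.00 × 0.4497 = 2.090 + 1.349 = 3.439 mg/L.
DO = C_s − D = 8.73 − 3.439 = 5.291 mg/L.

DO ≈ 5.29 mg/L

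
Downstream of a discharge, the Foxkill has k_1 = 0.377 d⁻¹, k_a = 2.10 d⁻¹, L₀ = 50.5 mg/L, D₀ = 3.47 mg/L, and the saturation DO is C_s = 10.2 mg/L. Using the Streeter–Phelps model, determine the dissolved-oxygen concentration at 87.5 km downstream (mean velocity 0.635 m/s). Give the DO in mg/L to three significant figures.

Travel time t = x/v = 87.5 km / (0.635 m/s) = 87500 m / 0.635 m/s = 137800 s = 1.595 d.
k_1 L₀/(k_a−k_1) = 0.377×50.5/(2.10−0.377) = 19.04/1.723 = 11.05 mg/L.
e^(−k_1 t) = e^(−0.377×1.595) = 0.5481; e^(−k_a t) = e^(−2.10×1.595) = 0.03511.
D = 11.05 × (0.5481 − 0.03511) + 3.47 × 0.03511 = 5.669 + 0.1218 = 5.790 mg/L.
DO = C_s − D = 10.2 − 5.790 = 4.410 mg/L.

DO ≈ 4.41 mg/L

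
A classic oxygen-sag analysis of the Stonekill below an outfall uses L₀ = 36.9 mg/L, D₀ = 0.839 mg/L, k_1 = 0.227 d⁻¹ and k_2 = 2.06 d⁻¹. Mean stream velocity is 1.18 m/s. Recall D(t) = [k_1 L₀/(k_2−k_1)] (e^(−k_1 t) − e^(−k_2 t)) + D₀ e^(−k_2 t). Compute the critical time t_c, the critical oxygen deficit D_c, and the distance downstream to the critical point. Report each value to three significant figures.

t_c ≈ 1.09 d; D_c ≈ 3.17 mg/L; x_c ≈ 111 km

With k_2/k_1 = 9.075 and 1 − D₀(k_2−k_1)/(k_1 L₀) = 0.8164,
t_c = ln(9.075 × 0.8164) / (2.06 − 0.227) = ln(7.409) / 1.833 = 2.003/1.833 = 1.093 d.
L(t_c) = L₀ e^(−k_1 t_c) = 36.9 × 0.7804 = 28.79 mg/L, and at the critical point k_2 D_c = k_1 L, so D_c = (0.227/2.06) × 28.79 = 3.173 mg/L.
x_c = v t_c = 1.18 m/s × 1.093 d × 86400 s/d = 111400 m ≈ 111 km.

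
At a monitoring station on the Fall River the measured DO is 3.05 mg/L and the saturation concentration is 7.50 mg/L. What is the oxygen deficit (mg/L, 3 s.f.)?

D ≈ 4.45 mg/L

D = C_s − C = 7.50 − 3.05 = 4.45 mg/L.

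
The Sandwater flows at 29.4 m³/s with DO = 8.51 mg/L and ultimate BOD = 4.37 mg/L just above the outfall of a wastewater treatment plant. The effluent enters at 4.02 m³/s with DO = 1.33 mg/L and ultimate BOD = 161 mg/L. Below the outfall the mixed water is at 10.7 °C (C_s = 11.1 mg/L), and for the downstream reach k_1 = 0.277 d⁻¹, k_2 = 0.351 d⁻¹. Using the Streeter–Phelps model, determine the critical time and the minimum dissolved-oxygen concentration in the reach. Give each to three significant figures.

Mixed DO = (29.4×8.51 + 4.02×1.33)/(29.4+4.02) = 255.5/33.42 = 7.646 mg/L.
Mixed L₀ = (29.4×4.37 + 4.02×161)/(33.42) = 775.7/33.42 = 23.21 mg/L.
Initial deficit D₀ = C_s − DO₀ = 11.1 − 7.646 = 3.454 mg/L.
t_c = (1/0.07400) ln[(0.351/0.277)(1 − 3.454×0.07400/(0.277×23.21))] = 13.51 × ln(1.217) = 2.651 d.
D_c = (0.277/0.351) × 23.21 × e^(−0.277×2.651) = 0.7892 × 23.21 × 0.4798 = 8.788 mg/L.
Minimum DO = 11.1 − 8.788 = 2.312 mg/L.

t_c ≈ 2.65 d; minimum DO ≈ 2.31 mg/L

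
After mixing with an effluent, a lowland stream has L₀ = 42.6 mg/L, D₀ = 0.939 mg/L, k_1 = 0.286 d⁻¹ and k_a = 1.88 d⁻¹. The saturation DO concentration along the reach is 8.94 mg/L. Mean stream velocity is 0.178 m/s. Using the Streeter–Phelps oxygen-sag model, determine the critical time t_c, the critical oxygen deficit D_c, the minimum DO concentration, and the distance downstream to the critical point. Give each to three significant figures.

t_c = [1/(k_a−k_1)] ln[(k_a/k_1)(1 − D₀(k_a−k_1)/(k_1 L₀))]
= [1/(1.88−0.286)] ln[(1.88/0.286)(1 − 0.939×1.594/(0.286×42.6))]
= (1/1.594) ln[6.573 × 0.8771] = 0.6274 × ln(5.766) = 0.6274 × 1.752 = 1.099 d.
L(t_c) = L₀ e^(−k_1 t_c) = 42.6 × 0.7303 = 31.11 mg/L, and at the critical point k_a D_c = k_1 L, so D_c = (0.286/1.88) × 31.11 = 4.733 mg/L.
Minimum DO = C_s − D_c = 8.94 − 4.733 = 4.207 mg/L.
x_c = v t_c = 0.178 m/s × 1.099 d × 86400 s/d = 16900 m ≈ 16.9 km.

t_c ≈ 1.10 d; D_c ≈ 4.73 mg/L; min DO ≈ 4.21 mg/L; x_c ≈ 16.9 km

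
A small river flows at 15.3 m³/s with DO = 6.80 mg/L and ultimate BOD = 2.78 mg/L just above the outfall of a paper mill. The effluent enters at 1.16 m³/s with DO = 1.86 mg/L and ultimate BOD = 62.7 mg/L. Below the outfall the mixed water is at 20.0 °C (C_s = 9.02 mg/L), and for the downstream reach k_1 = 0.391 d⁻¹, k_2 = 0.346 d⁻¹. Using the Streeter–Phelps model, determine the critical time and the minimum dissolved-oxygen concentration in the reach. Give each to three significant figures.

t_c ≈ 1.80 d; minimum DO ≈ 5.10 mg/L

Mixed DO = (15.3×6.80 + 1.16×1.86)/(15.3+1.16) = 106.2/16.46 = 6.452 mg/L.
Mixed L₀ = (15.3×2.78 + 1.16×62.7)/(16.46) = 115.3/16.46 = 7.003 mg/L.
Initial deficit D₀ = C_s − DO₀ = 9.02 − 6.452 = 2.568 mg/L.
t_c = (1/-0.04500) ln[(0.346/0.391)(1 − 2.568×-0.04500/(0.391×7.003))] = -22.22 × ln(0.9223) = 1.798 d.
D_c = (0.391/0.346) × 7.003 × e^(−0.391×1.798) = 1.130 × 7.003 × 0.4950 = 3.917 mg/L.
Minimum DO = 9.02 − 3.917 = 5.103 mg/L.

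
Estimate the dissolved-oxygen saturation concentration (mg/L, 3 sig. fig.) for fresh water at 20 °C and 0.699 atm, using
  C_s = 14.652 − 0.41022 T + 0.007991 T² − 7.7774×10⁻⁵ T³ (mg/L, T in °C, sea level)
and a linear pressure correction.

C_s ≈ 6.31 mg/L

At sea level: C_s = 14.652 − 0.41022×20 + 0.007991×20² − 7.7774×10⁻⁵×20³ = 9.022 mg/L.
Pressure correction: C_s' = 9.022 × 0.699 = 6.306 mg/L.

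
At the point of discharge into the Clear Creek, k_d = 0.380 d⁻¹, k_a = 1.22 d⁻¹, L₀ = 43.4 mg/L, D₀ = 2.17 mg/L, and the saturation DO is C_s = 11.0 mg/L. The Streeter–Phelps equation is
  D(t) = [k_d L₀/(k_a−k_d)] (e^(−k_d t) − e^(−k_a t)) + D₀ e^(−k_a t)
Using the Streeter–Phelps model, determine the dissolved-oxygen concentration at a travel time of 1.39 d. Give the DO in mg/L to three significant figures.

DO ≈ 2.63 mg/L

k_d L₀/(k_a−k_d) = 0.380×43.4/(1.22−0.380) = 16.49/0.8400 = 19.63 mg/L.
e^(−k_d t) = e^(−0.380×1.390) = 0.5897; e^(−k_a t) = e^(−1.22×1.390) = 0.1835.
D = 19.63 × (0.5897 − 0.1835) + 2.17 × 0.1835 = 7.975 + 0.3981 = 8.373 mg/L.
DO = C_s − D = 11.0 − 8.373 = 2.627 mg/L.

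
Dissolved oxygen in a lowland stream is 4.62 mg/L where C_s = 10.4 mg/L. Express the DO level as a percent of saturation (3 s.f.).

% saturation = C/C_s × 100 = 4.62/10.4 × 100 = 44.4 %.

44.4 % saturation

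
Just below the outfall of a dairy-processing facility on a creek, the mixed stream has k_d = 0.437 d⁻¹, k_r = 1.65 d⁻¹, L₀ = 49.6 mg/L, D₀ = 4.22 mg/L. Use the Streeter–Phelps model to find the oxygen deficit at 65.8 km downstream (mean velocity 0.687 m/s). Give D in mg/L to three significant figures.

Travel time t = x/v = 65.8 km / (0.687 m/s) = 65800 m / 0.687 m/s = 95780 s = 1.109 d.
k_d L₀/(k_r−k_d) = 0.437×49.6/(1.65−0.437) = 21.68/1.213 = 17.87 mg/L.
e^(−k_d t) = e^(−0.437×1.109) = 0.6160; e^(−k_r t) = e^(−1.65×1.109) = 0.1606.
D = 17.87 × (0.6160 − 0.1606) + 4.22 × 0.1606 = 8.139 + 0.6775 = 8.817 mg/L.

D ≈ 8.82 mg/L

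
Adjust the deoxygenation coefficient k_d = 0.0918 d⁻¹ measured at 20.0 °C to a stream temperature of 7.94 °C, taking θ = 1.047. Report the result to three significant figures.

k_d(T₂) = k_d(T₁) · θ^(T₂−T₁) = 0.0918 × 1.047^(7.94−20.0)
= 0.0918 × 1.047^-12.1 = 0.0918 × 0.5747 = 0.05276 d⁻¹.

k_d ≈ 0.0528 d⁻¹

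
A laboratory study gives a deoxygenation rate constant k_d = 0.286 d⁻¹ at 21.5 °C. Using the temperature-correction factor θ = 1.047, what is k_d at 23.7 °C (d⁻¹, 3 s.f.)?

k_d(T₂) = k_d(T₁) · θ^(T₂−T₁) = 0.286 × 1.047^(23.7−21.5)
= 0.286 × 1.047^2.20 = 0.286 × 1.106 = 0.3164 d⁻¹.

k_d ≈ 0.316 d⁻¹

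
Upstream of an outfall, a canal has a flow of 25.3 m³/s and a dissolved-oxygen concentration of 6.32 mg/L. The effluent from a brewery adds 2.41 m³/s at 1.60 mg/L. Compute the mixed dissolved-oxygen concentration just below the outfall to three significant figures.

Flow-weighted mixing: C = (Q_r C_r + Q_w C_w)/(Q_r + Q_w)
= (25.3×6.32 + 2.41×1.60)/(25.3 + 2.41) = 163.8/27.71 = 5.909 mg/L.

5.91 mg/L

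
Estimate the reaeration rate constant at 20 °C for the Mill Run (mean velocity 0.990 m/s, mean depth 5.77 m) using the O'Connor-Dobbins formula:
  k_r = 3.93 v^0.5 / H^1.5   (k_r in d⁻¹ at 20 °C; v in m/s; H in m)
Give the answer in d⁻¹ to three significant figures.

k_r = 3.93 × 0.990^0.5 / 5.77^1.5 = 3.93 × 0.9950 / 13.86 = 0.2821 d⁻¹.

k_r ≈ 0.282 d⁻¹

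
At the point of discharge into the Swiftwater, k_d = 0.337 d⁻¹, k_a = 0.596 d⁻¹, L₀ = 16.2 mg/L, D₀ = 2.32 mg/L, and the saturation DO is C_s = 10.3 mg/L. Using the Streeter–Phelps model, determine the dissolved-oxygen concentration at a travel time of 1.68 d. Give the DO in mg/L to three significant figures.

DO ≈ 5.23 mg/L

k_d L₀/(k_a−k_d) = 0.337×16.2/(0.596−0.337) = 5.459/0.2590 = 21.08 mg/L.
e^(−k_d t) = e^(−0.337×1.680) = 0.5677; e^(−k_a t) = e^(−0.596×1.680) = 0.3674.
D = 21.08 × (0.5677 − 0.3674) + 2.32 × 0.3674 = 4.222 + 0.8524 = 5.074 mg/L.
DO = C_s − D = 10.3 − 5.074 = 5.226 mg/L.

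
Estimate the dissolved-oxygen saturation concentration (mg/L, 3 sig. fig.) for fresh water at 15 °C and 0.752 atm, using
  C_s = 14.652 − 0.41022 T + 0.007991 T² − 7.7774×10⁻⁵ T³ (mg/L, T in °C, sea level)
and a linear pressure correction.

C_s ≈ 7.55 mg/L

At sea level: C_s = 14.652 − 0.41022×15 + 0.007991×15² − 7.7774×10⁻⁵×15³ = 10.03 mg/L.
Pressure correction: C_s' = 10.03 × 0.752 = 7.546 mg/L.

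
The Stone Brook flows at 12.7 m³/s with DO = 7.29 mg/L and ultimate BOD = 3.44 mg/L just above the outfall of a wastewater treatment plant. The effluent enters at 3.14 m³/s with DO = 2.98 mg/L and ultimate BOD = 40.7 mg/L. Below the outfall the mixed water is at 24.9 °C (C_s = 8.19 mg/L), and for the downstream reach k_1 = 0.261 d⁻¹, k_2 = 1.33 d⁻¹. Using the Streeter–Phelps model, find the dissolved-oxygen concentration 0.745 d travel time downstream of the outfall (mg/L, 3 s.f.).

DO ≈ 6.34 mg/L

Mixed DO = (12.7×7.29 + 3.14×2.98)/(12.7+3.14) = 101.9/15.84 = 6.436 mg/L.
Mixed L₀ = (12.7×3.44 + 3.14×40.7)/(15.84) = 171.5/15.84 = 10.83 mg/L.
Initial deficit D₀ = C_s − DO₀ = 8.19 − 6.436 = 1.754 mg/L.
D(0.745) = [0.261×10.83/(1.33−0.261)](e^(−0.261×0.745) − e^(−1.33×0.745)) + 1.754 e^(−1.33×0.745)
= 2.643 × (0.8233 − 0.3713) + 1.754 × 0.3713 = 1.846 mg/L.
DO = 8.19 − 1.846 = 6.344 mg/L.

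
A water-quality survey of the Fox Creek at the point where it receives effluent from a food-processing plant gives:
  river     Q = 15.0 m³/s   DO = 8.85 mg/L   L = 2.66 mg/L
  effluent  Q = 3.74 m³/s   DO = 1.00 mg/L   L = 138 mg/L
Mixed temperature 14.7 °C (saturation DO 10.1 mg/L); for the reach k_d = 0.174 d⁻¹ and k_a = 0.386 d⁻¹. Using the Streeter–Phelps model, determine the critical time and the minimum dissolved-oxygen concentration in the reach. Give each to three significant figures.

Mixed DO = (15.0×8.85 + 3.74×1.00)/(15.0+3.74) = 136.5/18.74 = 7.283 mg/L.
Mixed L₀ = (15.0×2.66 + 3.74×138)/(18.74) = 556.0/18.74 = 29.67 mg/L.
Initial deficit D₀ = C_s − DO₀ = 10.1 − 7.283 = 2.817 mg/L.
t_c = (1/0.2120) ln[(0.386/0.174)(1 − 2.817×0.2120/(0.174×29.67))] = 4.717 × ln(1.962) = 3.179 d.
D_c = (0.174/0.386) × 29.67 × e^(−0.174×3.179) = 0.4508 × 29.67 × 0.5752 = 7.693 mg/L.
Minimum DO = 10.1 − 7.693 = 2.407 mg/L.

t_c ≈ 3.18 d; minimum DO ≈ 2.41 mg/L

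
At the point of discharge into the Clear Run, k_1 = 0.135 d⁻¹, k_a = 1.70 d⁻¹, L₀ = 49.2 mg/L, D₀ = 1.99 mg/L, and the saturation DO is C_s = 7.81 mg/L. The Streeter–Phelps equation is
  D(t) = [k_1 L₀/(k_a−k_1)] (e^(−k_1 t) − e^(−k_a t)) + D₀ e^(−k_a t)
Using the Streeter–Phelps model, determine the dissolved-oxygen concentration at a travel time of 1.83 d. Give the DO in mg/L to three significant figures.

DO ≈ 4.60 mg/L

k_1 L₀/(k_a−k_1) = 0.135×49.2/(1.70−0.135) = 6.642/1.565 = 4.244 mg/L.
e^(−k_1 t) = e^(−0.135×1.830) = 0.7811; e^(−k_a t) = e^(−1.70×1.830) = 0.04456.
D = 4.244 × (0.7811 − 0.04456) + 1.99 × 0.04456 = 3.126 + 0.08867 = 3.215 mg/L.
DO = C_s − D = 7.81 − 3.215 = 4.595 mg/L.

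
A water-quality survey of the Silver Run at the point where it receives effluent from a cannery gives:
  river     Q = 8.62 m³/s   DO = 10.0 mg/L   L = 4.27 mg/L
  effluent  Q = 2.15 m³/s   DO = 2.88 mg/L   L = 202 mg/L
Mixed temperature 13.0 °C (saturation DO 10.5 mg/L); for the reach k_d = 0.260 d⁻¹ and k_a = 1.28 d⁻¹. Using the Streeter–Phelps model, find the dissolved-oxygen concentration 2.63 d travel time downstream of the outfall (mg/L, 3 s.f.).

Mixed DO = (8.62×10.0 + 2.15×2.88)/(8.62+2.15) = 92.39/10.77 = 8.579 mg/L.
Mixed L₀ = (8.62×4.27 + 2.15×202)/(10.77) = 471.1/10.77 = 43.74 mg/L.
Initial deficit D₀ = C_s − DO₀ = 10.5 − 8.579 = 1.921 mg/L.
D(2.63) = [0.260×43.74/(1.28−0.260)](e^(−0.260×2.63) − e^(−1.28×2.63)) + 1.921 e^(−1.28×2.63)
= 11.15 × (0.5047 − 0.03451) + 1.921 × 0.03451 = 5.309 mg/L.
DO = 10.5 − 5.309 = 5.191 mg/L.

DO ≈ 5.19 mg/L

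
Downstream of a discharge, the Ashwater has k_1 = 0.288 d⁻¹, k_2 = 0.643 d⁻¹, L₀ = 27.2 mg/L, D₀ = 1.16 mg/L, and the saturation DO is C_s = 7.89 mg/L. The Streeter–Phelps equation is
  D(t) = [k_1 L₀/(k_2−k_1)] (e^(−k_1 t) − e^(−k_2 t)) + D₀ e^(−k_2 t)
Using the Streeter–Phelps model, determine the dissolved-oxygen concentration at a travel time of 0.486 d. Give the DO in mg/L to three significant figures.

k_1 L₀/(k_2−k_1) = 0.288×27.2/(0.643−0.288) = 7.834/0.3550 = 22.07 mg/L.
e^(−k_1 t) = e^(−0.288×0.4860) = 0.8694; e^(−k_2 t) = e^(−0.643×0.4860) = 0.7316.
D = 22.07 × (0.8694 − 0.7316) + 1.16 × 0.7316 = 3.040 + 0.8487 = 3.889 mg/L.
DO = C_s − D = 7.89 − 3.889 = 4.001 mg/L.

DO ≈ 4.00 mg/L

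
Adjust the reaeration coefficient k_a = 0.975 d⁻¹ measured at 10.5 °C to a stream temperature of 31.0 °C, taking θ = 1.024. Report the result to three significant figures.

k_a(T₂) = k_a(T₁) · θ^(T₂−T₁) = 0.975 × 1.024^(31.0−10.5)
= 0.975 × 1.024^20.5 = 0.975 × 1.626 = 1.585 d⁻¹.

k_a ≈ 1.59 d⁻¹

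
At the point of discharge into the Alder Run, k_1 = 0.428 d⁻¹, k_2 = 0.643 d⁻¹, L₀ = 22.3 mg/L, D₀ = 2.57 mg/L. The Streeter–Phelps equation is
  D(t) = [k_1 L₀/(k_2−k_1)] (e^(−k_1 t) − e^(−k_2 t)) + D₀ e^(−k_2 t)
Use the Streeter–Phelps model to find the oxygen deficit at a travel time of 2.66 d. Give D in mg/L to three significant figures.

k_1 L₀/(k_2−k_1) = 0.428×22.3/(0.643−0.428) = 9.544/0.2150 = 44.39 mg/L.
e^(−k_1 t) = e^(−0.428×2.660) = 0.3203; e^(−k_2 t) = e^(−0.643×2.660) = 0.1808.
D = 44.39 × (0.3203 − 0.1808) + 2.57 × 0.1808 = 6.193 + 0.4646 = 6.658 mg/L.

D ≈ 6.66 mg/L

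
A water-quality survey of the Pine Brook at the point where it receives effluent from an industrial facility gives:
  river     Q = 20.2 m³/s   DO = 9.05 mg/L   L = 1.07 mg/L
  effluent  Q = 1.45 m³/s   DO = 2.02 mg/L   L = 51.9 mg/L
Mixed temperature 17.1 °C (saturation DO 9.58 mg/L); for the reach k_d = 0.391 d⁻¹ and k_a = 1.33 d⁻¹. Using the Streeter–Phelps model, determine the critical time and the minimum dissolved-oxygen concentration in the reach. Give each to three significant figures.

Mixed DO = (20.2×9.05 + 1.45×2.02)/(20.2+1.45) = 185.7/21.65 = 8.579 mg/L.
Mixed L₀ = (20.2×1.07 + 1.45×51.9)/(21.65) = 96.87/21.65 = 4.474 mg/L.
Initial deficit D₀ = C_s − DO₀ = 9.58 − 8.579 = 1.001 mg/L.
t_c = (1/0.9390) ln[(1.33/0.391)(1 − 1.001×0.9390/(0.391×4.474))] = 1.065 × ln(1.574) = 0.4833 d.
D_c = (0.391/1.33) × 4.474 × e^(−0.391×0.4833) = 0.2940 × 4.474 × 0.8278 = 1.089 mg/L.
Minimum DO = 9.58 − 1.089 = 8.491 mg/L.

t_c ≈ 0.483 d; minimum DO ≈ 8.49 mg/L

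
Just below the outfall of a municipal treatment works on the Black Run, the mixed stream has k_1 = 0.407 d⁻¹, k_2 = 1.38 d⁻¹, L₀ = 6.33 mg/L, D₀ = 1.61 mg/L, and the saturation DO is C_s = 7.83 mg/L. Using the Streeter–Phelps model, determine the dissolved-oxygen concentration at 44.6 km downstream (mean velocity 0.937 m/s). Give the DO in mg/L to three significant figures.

Travel time t = x/v = 44.6 km / (0.937 m/s) = 44600 m / 0.937 m/s = 47600 s = 0.5509 d.
k_1 L₀/(k_2−k_1) = 0.407×6.33/(1.38−0.407) = 2.576/0.9730 = 2.648 mg/L.
e^(−k_1 t) = e^(−0.407×0.5509) = 0.7991; e^(−k_2 t) = e^(−1.38×0.5509) = 0.4675.
D = 2.648 × (0.7991 − 0.4675) + 1.61 × 0.4675 = 0.8780 + 0.7527 = 1.631 mg/L.
DO = C_s − D = 7.83 − 1.631 = 6.199 mg/L.

DO ≈ 6.20 mg/L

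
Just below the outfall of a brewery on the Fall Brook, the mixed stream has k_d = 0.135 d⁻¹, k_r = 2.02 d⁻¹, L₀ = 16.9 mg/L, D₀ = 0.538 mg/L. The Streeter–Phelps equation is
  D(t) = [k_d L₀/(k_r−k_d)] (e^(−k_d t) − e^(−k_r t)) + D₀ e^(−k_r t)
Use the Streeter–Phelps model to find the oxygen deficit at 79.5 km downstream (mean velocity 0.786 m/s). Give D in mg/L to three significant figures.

D ≈ 0.970 mg/L

Travel time t = x/v = 79.5 km / (0.786 m/s) = 79500 m / 0.786 m/s = 101100 s = 1.171 d.
k_d L₀/(k_r−k_d) = 0.135×16.9/(2.02−0.135) = 2.281/1.885 = 1.210 mg/L.
e^(−k_d t) = e^(−0.135×1.171) = 0.8538; e^(−k_r t) = e^(−2.02×1.171) = 0.09397.
D = 1.210 × (0.8538 − 0.09397) + 0.538 × 0.09397 = 0.9197 + 0.05056 = 0.9702 mg/L.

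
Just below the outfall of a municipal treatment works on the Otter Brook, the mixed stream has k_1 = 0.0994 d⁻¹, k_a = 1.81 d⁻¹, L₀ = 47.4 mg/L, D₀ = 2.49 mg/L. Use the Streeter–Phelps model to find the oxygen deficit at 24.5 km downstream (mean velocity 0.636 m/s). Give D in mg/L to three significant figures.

D ≈ 2.52 mg/L

Travel time t = x/v = 24.5 km / (0.636 m/s) = 24500 m / 0.636 m/s = 38520 s = 0.4459 d.
k_1 L₀/(k_a−k_1) = 0.0994×47.4/(1.81−0.0994) = 4.712/1.711 = 2.754 mg/L.
e^(−k_1 t) = e^(−0.0994×0.4459) = 0.9566; e^(−k_a t) = e^(−1.81×0.4459) = 0.4462.
D = 2.754 × (0.9566 − 0.4462) + 2.49 × 0.4462 = 1.406 + 1.111 = 2.517 mg/L.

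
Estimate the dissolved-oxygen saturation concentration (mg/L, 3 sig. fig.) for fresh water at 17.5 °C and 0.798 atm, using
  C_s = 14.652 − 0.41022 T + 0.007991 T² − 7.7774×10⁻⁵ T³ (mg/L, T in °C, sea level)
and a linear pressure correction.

C_s ≈ 7.58 mg/L

At sea level: C_s = 14.652 − 0.41022×17.5 + 0.007991×17.5² − 7.7774×10⁻⁵×17.5³ = 9.504 mg/L.
Pressure correction: C_s' = 9.504 × 0.798 = 7.584 mg/L.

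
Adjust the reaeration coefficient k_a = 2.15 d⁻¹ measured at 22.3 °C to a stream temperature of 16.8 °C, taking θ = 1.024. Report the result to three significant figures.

k_a ≈ 1.89 d⁻¹

k_a(T₂) = k_a(T₁) · θ^(T₂−T₁) = 2.15 × 1.024^(16.8−22.3)
= 2.15 × 1.024^-5.50 = 2.15 × 0.8777 = 1.887 d⁻¹.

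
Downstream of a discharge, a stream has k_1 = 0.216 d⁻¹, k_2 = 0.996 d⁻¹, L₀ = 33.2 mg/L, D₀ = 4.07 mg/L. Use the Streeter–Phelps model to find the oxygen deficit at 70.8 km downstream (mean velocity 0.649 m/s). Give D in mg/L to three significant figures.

D ≈ 5.54 mg/L

Travel time t = x/v = 70.8 km / (0.649 m/s) = 70800 m / 0.649 m/s = 109100 s = 1.263 d.
k_1 L₀/(k_2−k_1) = 0.216×33.2/(0.996−0.216) = 7.171/0.7800 = 9.194 mg/L.
e^(−k_1 t) = e^(−0.216×1.263) = 0.7613; e^(−k_2 t) = e^(−0.996×1.263) = 0.2843.
D = 9.194 × (0.7613 − 0.2843) + 4.07 × 0.2843 = 4.385 + 1.157 = 5.542 mg/L.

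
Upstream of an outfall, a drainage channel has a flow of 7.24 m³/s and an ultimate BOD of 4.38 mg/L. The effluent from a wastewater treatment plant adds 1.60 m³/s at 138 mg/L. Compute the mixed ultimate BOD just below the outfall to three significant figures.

Flow-weighted mixing: C = (Q_r C_r + Q_w C_w)/(Q_r + Q_w)
= (7.24×4.38 + 1.60×138)/(7.24 + 1.60) = 252.5/8.840 = 28.56 mg/L.

28.6 mg/L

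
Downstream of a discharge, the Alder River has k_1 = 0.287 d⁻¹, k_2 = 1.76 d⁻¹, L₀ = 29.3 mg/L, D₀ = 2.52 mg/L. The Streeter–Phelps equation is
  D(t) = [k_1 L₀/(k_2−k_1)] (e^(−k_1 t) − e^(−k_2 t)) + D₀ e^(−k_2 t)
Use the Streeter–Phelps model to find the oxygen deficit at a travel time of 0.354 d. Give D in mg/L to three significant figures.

D ≈ 3.45 mg/L

k_1 L₀/(k_2−k_1) = 0.287×29.3/(1.76−0.287) = 8.409/1.473 = 5.709 mg/L.
e^(−k_1 t) = e^(−0.287×0.3540) = 0.9034; e^(−k_2 t) = e^(−1.76×0.3540) = 0.5363.
D = 5.709 × (0.9034 − 0.5363) + 2.52 × 0.5363 = 2.096 + 1.352 = 3.447 mg/L.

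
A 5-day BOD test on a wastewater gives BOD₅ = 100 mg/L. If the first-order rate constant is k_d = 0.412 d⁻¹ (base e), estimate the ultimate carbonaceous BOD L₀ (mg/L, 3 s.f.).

BOD₅ = L₀(1 − e^(−5k_d)) ⇒ L₀ = BOD₅ / (1 − e^(−5×0.412))
= 100 / (1 − 0.1275) = 100 / 0.8725 = 114.6 mg/L.

L₀ ≈ 115 mg/L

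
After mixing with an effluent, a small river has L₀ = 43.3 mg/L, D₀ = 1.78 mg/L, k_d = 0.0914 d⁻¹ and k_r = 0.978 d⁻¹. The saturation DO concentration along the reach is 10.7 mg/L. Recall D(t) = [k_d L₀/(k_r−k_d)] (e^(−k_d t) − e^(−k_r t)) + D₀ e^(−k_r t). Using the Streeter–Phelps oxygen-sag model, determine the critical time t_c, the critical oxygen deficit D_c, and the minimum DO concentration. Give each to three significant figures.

t_c ≈ 2.10 d; D_c ≈ 3.34 mg/L; min DO ≈ 7.36 mg/L

t_c = [1/(k_r−k_d)] ln[(k_r/k_d)(1 − D₀(k_r−k_d)/(k_d L₀))]
= [1/(0.978−0.0914)] ln[(0.978/0.0914)(1 − 1.78×0.8866/(0.0914×43.3))]
= (1/0.8866) ln[10.70 × 0.6012] = 1.128 × ln(6.433) = 1.128 × 1.861 = 2.100 d.
L(t_c) = L₀ e^(−k_d t_c) = 43.3 × 0.8254 = 35.74 mg/L, and at the critical point k_r D_c = k_d L, so D_c = (0.0914/0.978) × 35.74 = 3.340 mg/L.
Minimum DO = C_s − D_c = 10.7 − 3.340 = 7.360 mg/L.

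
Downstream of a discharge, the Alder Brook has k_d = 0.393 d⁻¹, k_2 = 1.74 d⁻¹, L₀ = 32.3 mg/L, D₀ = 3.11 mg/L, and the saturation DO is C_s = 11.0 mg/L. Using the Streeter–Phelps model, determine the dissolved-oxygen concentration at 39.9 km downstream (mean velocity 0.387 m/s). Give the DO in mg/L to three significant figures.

Travel time t = x/v = 39.9 km / (0.387 m/s) = 39900 m / 0.387 m/s = 103100 s = 1.193 d.
k_d L₀/(k_2−k_d) = 0.393×32.3/(1.74−0.393) = 12.69/1.347 = 9.424 mg/L.
e^(−k_d t) = e^(−0.393×1.193) = 0.6256; e^(−k_2 t) = e^(−1.74×1.193) = 0.1254.
D = 9.424 × (0.6256 − 0.1254) + 3.11 × 0.1254 = 4.714 + 0.3900 = 5.104 mg/L.
DO = C_s − D = 11.0 − 5.104 = 5.896 mg/L.

DO ≈ 5.90 mg/L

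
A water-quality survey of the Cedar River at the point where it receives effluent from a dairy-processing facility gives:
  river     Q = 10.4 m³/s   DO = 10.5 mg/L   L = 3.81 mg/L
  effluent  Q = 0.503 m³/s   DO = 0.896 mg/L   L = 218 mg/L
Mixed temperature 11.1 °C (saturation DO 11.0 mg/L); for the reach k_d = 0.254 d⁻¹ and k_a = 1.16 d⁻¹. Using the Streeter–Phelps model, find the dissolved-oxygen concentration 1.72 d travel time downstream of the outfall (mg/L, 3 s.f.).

Mixed DO = (10.4×10.5 + 0.503×0.896)/(10.4+0.503) = 109.7/10.90 = 10.06 mg/L.
Mixed L₀ = (10.4×3.81 + 0.503×218)/(10.90) = 149.3/10.90 = 13.69 mg/L.
Initial deficit D₀ = C_s − DO₀ = 11.0 − 10.06 = 0.9431 mg/L.
D(1.72) = [0.254×13.69/(1.16−0.254)](e^(−0.254×1.72) − e^(−1.16×1.72)) + 0.9431 e^(−1.16×1.72)
= 3.838 × (0.6460 − 0.1360) + 0.9431 × 0.1360 = 2.086 mg/L.
DO = 11.0 − 2.086 = 8.914 mg/L.

DO ≈ 8.91 mg/L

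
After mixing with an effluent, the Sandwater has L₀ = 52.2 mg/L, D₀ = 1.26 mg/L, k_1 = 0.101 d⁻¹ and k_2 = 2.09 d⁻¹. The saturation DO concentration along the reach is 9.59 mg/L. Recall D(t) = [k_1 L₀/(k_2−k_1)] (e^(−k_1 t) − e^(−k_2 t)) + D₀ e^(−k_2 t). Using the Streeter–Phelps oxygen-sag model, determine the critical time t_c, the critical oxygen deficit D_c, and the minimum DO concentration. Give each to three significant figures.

t_c = [1/(k_2−k_1)] ln[(k_2/k_1)(1 − D₀(k_2−k_1)/(k_1 L₀))]
= [1/(2.09−0.101)] ln[(2.09/0.101)(1 − 1.26×1.989/(0.101×52.2))]
= (1/1.989) ln[20.69 × 0.5247] = 0.5028 × ln(10.86) = 0.5028 × 2.385 = 1.199 d.
D_c = (k_1/k_2) L₀ e^(−k_1 t_c) = (0.101/2.09) × 52.2 × e^(−0.101×1.199) = 0.04833 × 52.2 × 0.8859 = 2.235 mg/L.
Minimum DO = C_s − D_c = 9.59 − 2.235 = 7.355 mg/L.

t_c ≈ 1.20 d; D_c ≈ 2.23 mg/L; min DO ≈ 7.36 mg/L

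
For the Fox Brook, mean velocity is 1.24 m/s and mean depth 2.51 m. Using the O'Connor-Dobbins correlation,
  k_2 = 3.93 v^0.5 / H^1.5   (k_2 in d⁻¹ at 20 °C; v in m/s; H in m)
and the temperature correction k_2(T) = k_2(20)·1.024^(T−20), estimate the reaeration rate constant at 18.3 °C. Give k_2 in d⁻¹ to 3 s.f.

k_2(20) = 3.93 × 1.24^0.5 / 2.51^1.5 = 3.93 × 1.114 / 3.977 = 1.101 d⁻¹.
k_2(18.3) = 1.101 × 1.024^(18.3−20) = 1.101 × 0.9605 = 1.057 d⁻¹.

k_2 ≈ 1.06 d⁻¹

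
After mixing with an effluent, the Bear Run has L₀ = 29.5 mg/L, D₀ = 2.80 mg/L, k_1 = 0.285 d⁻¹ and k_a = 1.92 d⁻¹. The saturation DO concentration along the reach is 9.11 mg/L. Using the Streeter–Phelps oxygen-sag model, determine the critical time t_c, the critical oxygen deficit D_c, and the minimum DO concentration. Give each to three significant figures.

t_c ≈ 0.686 d; D_c ≈ 3.60 mg/L; min DO ≈ 5.51 mg/L

t_c = [1/(k_a−k_1)] ln[(k_a/k_1)(1 − D₀(k_a−k_1)/(k_1 L₀))]
= [1/(1.92−0.285)] ln[(1.92/0.285)(1 − 2.80×1.635/(0.285×29.5))]
= (1/1.635) ln[6.737 × 0.4555] = 0.6116 × ln(3.069) = 0.6116 × 1.121 = 0.6858 d.
L(t_c) = L₀ e^(−k_1 t_c) = 29.5 × 0.8225 = 24.26 mg/L, and at the critical point k_a D_c = k_1 L, so D_c = (0.285/1.92) × 24.26 = 3.602 mg/L.
Minimum DO = C_s − D_c = 9.11 − 3.602 = 5.508 mg/L.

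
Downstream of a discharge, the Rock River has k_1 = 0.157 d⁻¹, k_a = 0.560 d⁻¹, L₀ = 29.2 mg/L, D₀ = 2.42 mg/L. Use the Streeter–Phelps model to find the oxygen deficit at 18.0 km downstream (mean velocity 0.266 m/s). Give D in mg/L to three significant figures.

Travel time t = x/v = 18.0 km / (0.266 m/s) = 18000 m / 0.266 m/s = 67670 s = 0.7832 d.
k_1 L₀/(k_a−k_1) = 0.157×29.2/(0.560−0.157) = 4.584/0.4030 = 11.38 mg/L.
e^(−k_1 t) = e^(−0.157×0.7832) = 0.8843; e^(−k_a t) = e^(−0.560×0.7832) = 0.6449.
D = 11.38 × (0.8843 − 0.6449) + 2.42 × 0.6449 = 2.723 + 1.561 = 4.284 mg/L.

D ≈ 4.28 mg/L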